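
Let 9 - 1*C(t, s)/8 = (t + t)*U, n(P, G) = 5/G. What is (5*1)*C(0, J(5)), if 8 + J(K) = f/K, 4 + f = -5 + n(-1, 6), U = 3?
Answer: 360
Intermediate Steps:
f = -49/6 (f = -4 + (-5 + 5/6) = -4 + (-5 + 5*(⅙)) = -4 + (-5 + ⅚) = -4 - 25/6 = -49/6 ≈ -8.1667)
J(K) = -8 - 49/(6*K)
C(t, s) = 72 - 48*t (C(t, s) = 72 - 8*(t + t)*3 = 72 - 8*2*t*3 = 72 - 48*t)
(5*1)*C(0, J(5)) = (5*1)*(72 - 48*0) = 5*(72 + 0) = 5*72 = 360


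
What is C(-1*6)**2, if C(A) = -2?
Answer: 4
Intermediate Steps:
C(-1*6)**2 = (-2)**2 = 4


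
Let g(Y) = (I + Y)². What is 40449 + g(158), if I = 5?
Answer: 67018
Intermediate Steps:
g(Y) = (5 + Y)²
40449 + g(158) = 40449 + (5 + 158)² = 40449 + 163² = 40449 + 26569 = 67018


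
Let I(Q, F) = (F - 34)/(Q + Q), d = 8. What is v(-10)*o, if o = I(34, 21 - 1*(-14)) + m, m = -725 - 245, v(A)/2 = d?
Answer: -263836/17 ≈ -15520.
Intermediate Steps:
I(Q, F) = (-34 + F)/(2*Q) (I(Q, F) = (-34 + F)/((2*Q)) = (-34 + F)*(1/(2*Q)) = (-34 + F)/(2*Q))
v(A) = 16 (v(A) = 2*8 = 16)
m = -970
o = -65959/68 (o = (½)*(-34 + (21 - 1*(-14)))/34 - 970 = (½)*(1/34)*(-34 + (21 + 14)) - 970 = (½)*(1/34)*(-34 + 35) - 970 = (½)*(1/34)*1 - 970 = 1/68 - 970 = -65959/68 ≈ -969.99)
v(-10)*o = 16*(-65959/68) = -263836/17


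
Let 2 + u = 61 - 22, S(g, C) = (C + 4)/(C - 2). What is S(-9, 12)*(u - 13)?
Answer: 192/5 ≈ 38.400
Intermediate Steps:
S(g, C) = (4 + C)/(-2 + C)
u = 37 (u = -2 + (61 - 22) = -2 + 39 = 37)
S(-9, 12)*(u - 13) = ((4 + 12)/(-2 + 12))*(37 - 13) = (16/10)*24 = ((1/10)*16)*24 = (8/5)*24 = 192/5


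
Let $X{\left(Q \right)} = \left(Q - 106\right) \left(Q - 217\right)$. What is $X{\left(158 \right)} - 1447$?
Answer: $-4515$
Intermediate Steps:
$X{\left(Q \right)} = \left(-217 + Q\right) \left(-106 + Q\right)$ ($X{\left(Q \right)} = \left(-106 + Q\right) \left(-217 + Q\right) = \left(-217 + Q\right) \left(-106 + Q\right)$)
$X{\left(158 \right)} - 1447 = \left(23002 + 158^{2} - 51034\right) - 1447 = \left(23002 + 24964 - 51034\right) - 1447 = -3068 - 1447 = -4515$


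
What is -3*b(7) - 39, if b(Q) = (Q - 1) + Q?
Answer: -78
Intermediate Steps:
b(Q) = -1 + 2*Q (b(Q) = (-1 + Q) + Q = -1 + 2*Q)
-3*b(7) - 39 = -3*(-1 + 2*7) - 39 = -3*(-1 + 14) - 39 = -3*13 - 39 = -39 - 39 = -78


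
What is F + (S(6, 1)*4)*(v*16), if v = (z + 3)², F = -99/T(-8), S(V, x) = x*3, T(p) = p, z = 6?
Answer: 124515/8 ≈ 15564.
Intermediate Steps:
S(V, x) = 3*x
F = 99/8 (F = -99/(-8) = -99*(-⅛) = 99/8 ≈ 12.375)
v = 81 (v = (6 + 3)² = 9² = 81)
F + (S(6, 1)*4)*(v*16) = 99/8 + ((3*1)*4)*(81*16) = 99/8 + (3*4)*1296 = 99/8 + 12*1296 = 99/8 + 15552 = 124515/8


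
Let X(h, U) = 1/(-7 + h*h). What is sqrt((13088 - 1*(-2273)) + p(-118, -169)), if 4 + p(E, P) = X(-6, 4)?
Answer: sqrt(12915266)/29 ≈ 123.92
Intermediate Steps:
X(h, U) = 1/(-7 + h**2)
p(E, P) = -115/29 (p(E, P) = -4 + 1/(-7 + (-6)**2) = -4 + 1/(-7 + 36) = -4 + 1/29 = -115/29)
sqrt((13088 - 1*(-2273)) + p(-118, -169)) = sqrt((13088 - 1*(-2273)) - 115/29) = sqrt((13088 + 2273) - 115/29) = sqrt(15361 - 115/29) = sqrt(445354/29) = sqrt(12915266)/29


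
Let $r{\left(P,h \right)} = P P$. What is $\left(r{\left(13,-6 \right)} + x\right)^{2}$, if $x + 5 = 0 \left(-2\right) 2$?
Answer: $26896$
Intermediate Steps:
$r{\left(P,h \right)} = P^{2}$
$x = -5$ ($x = -5 + 0 \left(-2\right) 2 = -5 + 0 \cdot 2 = -5 + 0 = -5$)
$\left(r{\left(13,-6 \right)} + x\right)^{2} = \left(13^{2} - 5\right)^{2} = \left(169 - 5\right)^{2} = 164^{2} = 26896$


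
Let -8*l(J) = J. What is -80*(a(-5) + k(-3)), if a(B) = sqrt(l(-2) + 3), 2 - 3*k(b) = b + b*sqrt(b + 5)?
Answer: -400/3 - 80*sqrt(2) - 40*sqrt(13) ≈ -390.69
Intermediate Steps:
l(J) = -J/8
k(b) = 2/3 - b/3 - b*sqrt(5 + b)/3 (k(b) = 2/3 - (b + b*sqrt(b + 5))/3 = 2/3 - (b + b*sqrt(5 + b))/3 = 2/3 + (-b/3 - b*sqrt(5 + b)/3) = 2/3 - b/3 - b*sqrt(5 + b)/3)
a(B) = sqrt(13)/2 (a(B) = sqrt(-1/8*(-2) + 3) = sqrt(1/4 + 3) = sqrt(13/4) = sqrt(13)/2)
-80*(a(-5) + k(-3)) = -80*(sqrt(13)/2 + (2/3 - 1/3*(-3) - 1/3*(-3)*sqrt(5 - 3))) = -80*(sqrt(13)/2 + (2/3 + 1 - 1/3*(-3)*sqrt(2))) = -80*(sqrt(13)/2 + (2/3 + 1 + sqrt(2))) = -80*(sqrt(13)/2 + (5/3 + sqrt(2))) = -80*(5/3 + sqrt(2) + sqrt(13)/2) = -400/3 - 80*sqrt(2) - 40*sqrt(13)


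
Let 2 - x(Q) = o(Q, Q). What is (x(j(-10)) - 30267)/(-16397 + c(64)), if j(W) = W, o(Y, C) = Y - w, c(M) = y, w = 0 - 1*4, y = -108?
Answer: 30259/16505 ≈ 1.8333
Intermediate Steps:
w = -4 (w = 0 - 4 = -4)
c(M) = -108
o(Y, C) = 4 + Y (o(Y, C) = Y - 1*(-4) = Y + 4 = 4 + Y)
x(Q) = -2 - Q (x(Q) = 2 - (4 + Q) = 2 + (-4 - Q) = -2 - Q)
(x(j(-10)) - 30267)/(-16397 + c(64)) = ((-2 - 1*(-10)) - 30267)/(-16397 - 108) = ((-2 + 10) - 30267)/(-16505) = (8 - 30267)*(-1/16505) = -30259*(-1/16505) = 30259/16505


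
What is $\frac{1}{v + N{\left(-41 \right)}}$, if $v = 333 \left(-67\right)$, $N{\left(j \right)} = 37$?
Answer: $- \frac{1}{22274} \approx -4.4895 \cdot 10^{-5}$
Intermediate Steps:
$v = -22311$
$\frac{1}{v + N{\left(-41 \right)}} = \frac{1}{-22311 + 37} = \frac{1}{-22274} = - \frac{1}{22274}$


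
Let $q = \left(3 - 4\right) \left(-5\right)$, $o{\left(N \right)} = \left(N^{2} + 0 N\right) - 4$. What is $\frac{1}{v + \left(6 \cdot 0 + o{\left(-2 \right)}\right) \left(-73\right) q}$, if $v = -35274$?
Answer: $- \frac{1}{35274} \approx -2.8349 \cdot 10^{-5}$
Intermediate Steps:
$o{\left(N \right)} = -4 + N^{2}$ ($o{\left(N \right)} = \left(N^{2} + 0\right) - 4 = N^{2} - 4 = -4 + N^{2}$)
$q = 5$ ($q = \left(3 - 4\right) \left(-5\right) = \left(-1\right) \left(-5\right) = 5$)
$\frac{1}{v + \left(6 \cdot 0 + o{\left(-2 \right)}\right) \left(-73\right) q} = \frac{1}{-35274 + \left(6 \cdot 0 - \left(4 - \left(-2\right)^{2}\right)\right) \left(-73\right) 5} = \frac{1}{-35274 + \left(0 + \left(-4 + 4\right)\right) \left(-73\right) 5} = \frac{1}{-35274 + \left(0 + 0\right) \left(-73\right) 5} = \frac{1}{-35274 + 0 \left(-73\right) 5} = \frac{1}{-35274 + 0 \cdot 5} = \frac{1}{-35274 + 0} = \frac{1}{-35274} = - \frac{1}{35274}$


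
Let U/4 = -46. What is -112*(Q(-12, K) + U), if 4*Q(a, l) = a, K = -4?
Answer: 20944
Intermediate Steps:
Q(a, l) = a/4
U = -184 (U = 4*(-46) = -184)
-112*(Q(-12, K) + U) = -112*((1/4)*(-12) - 184) = -112*(-3 - 184) = -112*(-187) = 20944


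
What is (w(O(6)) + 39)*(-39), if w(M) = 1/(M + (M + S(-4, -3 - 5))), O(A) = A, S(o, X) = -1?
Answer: -16770/11 ≈ -1524.5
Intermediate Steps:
w(M) = 1/(-1 + 2*M) (w(M) = 1/(M + (M - 1)) = 1/(M + (-1 + M)) = 1/(-1 + 2*M))
(w(O(6)) + 39)*(-39) = (1/(-1 + 2*6) + 39)*(-39) = (1/(-1 + 12) + 39)*(-39) = (1/11 + 39)*(-39) = (430/11)*(-39) = -16770/11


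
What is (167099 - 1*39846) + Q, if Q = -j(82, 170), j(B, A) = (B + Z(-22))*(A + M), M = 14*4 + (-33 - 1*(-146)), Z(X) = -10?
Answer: 102845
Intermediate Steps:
M = 169 (M = 56 + (-33 + 146) = 56 + 113 = 169)
j(B, A) = (-10 + B)*(169 + A) (j(B, A) = (B - 10)*(A + 169) = (-10 + B)*(169 + A))
Q = -24408 (Q = -(-1690 - 10*170 + 169*82 + 170*82) = -(-1690 - 1700 + 13858 + 13940) = -1*24408 = -24408)
(167099 - 1*39846) + Q = (167099 - 1*39846) - 24408 = (167099 - 39846) - 24408 = 127253 - 24408 = 102845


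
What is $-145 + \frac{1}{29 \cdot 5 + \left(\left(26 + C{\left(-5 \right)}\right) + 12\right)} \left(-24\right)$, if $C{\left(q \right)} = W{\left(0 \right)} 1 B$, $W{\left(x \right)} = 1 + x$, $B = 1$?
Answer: $- \frac{3338}{23} \approx -145.13$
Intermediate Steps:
$C{\left(q \right)} = 1$ ($C{\left(q \right)} = \left(1 + 0\right) 1 \cdot 1 = 1 \cdot 1 \cdot 1 = 1 \cdot 1 = 1$)
$-145 + \frac{1}{29 \cdot 5 + \left(\left(26 + C{\left(-5 \right)}\right) + 12\right)} \left(-24\right) = -145 + \frac{1}{29 \cdot 5 + \left(\left(26 + 1\right) + 12\right)} \left(-24\right) = -145 + \frac{1}{145 + \left(27 + 12\right)} \left(-24\right) = -145 + \frac{1}{145 + 39} \left(-24\right) = -145 + \frac{1}{184} \left(-24\right) = -145 - \frac{3}{23} = - \frac{3338}{23}$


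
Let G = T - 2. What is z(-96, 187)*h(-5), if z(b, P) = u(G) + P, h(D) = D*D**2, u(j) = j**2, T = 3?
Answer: -23500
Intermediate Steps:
G = 1 (G = 3 - 2 = 1)
h(D) = D**3
z(b, P) = 1 + P (z(b, P) = 1**2 + P = 1 + P)
z(-96, 187)*h(-5) = (1 + 187)*(-5)**3 = 188*(-125) = -23500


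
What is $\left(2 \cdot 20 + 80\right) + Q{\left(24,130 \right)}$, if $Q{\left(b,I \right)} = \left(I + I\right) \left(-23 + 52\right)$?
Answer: $7660$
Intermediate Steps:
$Q{\left(b,I \right)} = 58 I$ ($Q{\left(b,I \right)} = 2 I 29 = 58 I$)
$\left(2 \cdot 20 + 80\right) + Q{\left(24,130 \right)} = \left(2 \cdot 20 + 80\right) + 58 \cdot 130 = \left(40 + 80\right) + 7540 = 120 + 7540 = 7660$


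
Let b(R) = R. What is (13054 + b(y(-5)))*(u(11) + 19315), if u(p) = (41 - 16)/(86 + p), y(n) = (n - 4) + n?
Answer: 24431483200/97 ≈ 2.5187e+8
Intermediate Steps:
y(n) = -4 + 2*n (y(n) = (-4 + n) + n = -4 + 2*n)
u(p) = 25/(86 + p)
(13054 + b(y(-5)))*(u(11) + 19315) = (13054 + (-4 + 2*(-5)))*(25/(86 + 11) + 19315) = (13054 + (-4 - 10))*(25/97 + 19315) = (13054 - 14)*(25*(1/97) + 19315) = 13040*(25/97 + 19315) = 13040*(1873580/97) = 24431483200/97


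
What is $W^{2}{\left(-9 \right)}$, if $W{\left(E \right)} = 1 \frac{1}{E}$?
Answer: $\frac{1}{81} \approx 0.012346$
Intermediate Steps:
$W{\left(E \right)} = \frac{1}{E}$
$W^{2}{\left(-9 \right)} = \left(\frac{1}{-9}\right)^{2} = \left(- \frac{1}{9}\right)^{2} = \frac{1}{81}$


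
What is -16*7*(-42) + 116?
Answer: 4820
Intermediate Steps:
-16*7*(-42) + 116 = -112*(-42) + 116 = 4704 + 116 = 4820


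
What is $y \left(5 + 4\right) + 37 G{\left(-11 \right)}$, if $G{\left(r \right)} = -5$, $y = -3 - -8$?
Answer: $-140$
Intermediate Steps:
$y = 5$ ($y = -3 + 8 = 5$)
$y \left(5 + 4\right) + 37 G{\left(-11 \right)} = 5 \left(5 + 4\right) + 37 \left(-5\right) = 5 \cdot 9 - 185 = 45 - 185 = -140$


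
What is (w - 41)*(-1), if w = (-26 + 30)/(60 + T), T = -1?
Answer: 2415/59 ≈ 40.932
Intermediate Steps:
w = 4/59 (w = (-26 + 30)/(60 - 1) = 4/59 ≈ 0.067797)
(w - 41)*(-1) = (4/59 - 41)*(-1) = -2415/59*(-1) = 2415/59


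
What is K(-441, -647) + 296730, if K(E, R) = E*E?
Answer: 491211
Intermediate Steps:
K(E, R) = E²
K(-441, -647) + 296730 = (-441)² + 296730 = 194481 + 296730 = 491211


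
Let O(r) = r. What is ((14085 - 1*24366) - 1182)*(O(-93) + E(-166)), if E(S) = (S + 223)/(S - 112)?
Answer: 297017793/278 ≈ 1.0684e+6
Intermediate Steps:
E(S) = (223 + S)/(-112 + S)
((14085 - 1*24366) - 1182)*(O(-93) + E(-166)) = ((14085 - 1*24366) - 1182)*(-93 + (223 - 166)/(-112 - 166)) = ((14085 - 24366) - 1182)*(-93 + 57/(-278)) = (-10281 - 1182)*(-93 - 1/278*57) = -11463*(-93 - 57/278) = -11463*(-25911/278) = 297017793/278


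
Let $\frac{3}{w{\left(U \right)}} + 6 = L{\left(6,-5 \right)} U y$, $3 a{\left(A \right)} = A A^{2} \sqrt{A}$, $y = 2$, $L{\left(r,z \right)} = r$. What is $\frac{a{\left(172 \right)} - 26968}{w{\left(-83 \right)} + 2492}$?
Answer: $- \frac{9007312}{832327} + \frac{3399083264 \sqrt{43}}{2496981} \approx 8915.7$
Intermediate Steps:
$a{\left(A \right)} = \frac{A^{\frac{7}{2}}}{3}$ ($a{\left(A \right)} = \frac{A A^{2} \sqrt{A}}{3} = \frac{A^{3} \sqrt{A}}{3} = \frac{A^{\frac{7}{2}}}{3}$)
$w{\left(U \right)} = \frac{3}{-6 + 12 U}$ ($w{\left(U \right)} = \frac{3}{-6 + 6 U 2} = \frac{3}{-6 + 12 U}$)
$\frac{a{\left(172 \right)} - 26968}{w{\left(-83 \right)} + 2492} = \frac{\frac{172^{\frac{7}{2}}}{3} - 26968}{\frac{1}{2 \left(-1 + 2 \left(-83\right)\right)} + 2492} = \frac{\frac{10176896 \sqrt{43}}{3} - 26968}{\frac{1}{2 \left(-1 - 166\right)} + 2492} = \frac{\frac{10176896 \sqrt{43}}{3} - 26968}{\frac{1}{2 \left(-167\right)} + 2492} = \frac{-26968 + \frac{10176896 \sqrt{43}}{3}}{\frac{1}{2} \left(- \frac{1}{167}\right) + 2492} = \frac{-26968 + \frac{10176896 \sqrt{43}}{3}}{- \frac{1}{334} + 2492} = \frac{-26968 + \frac{10176896 \sqrt{43}}{3}}{\frac{832327}{334}} = \left(-26968 + \frac{10176896 \sqrt{43}}{3}\right) \frac{334}{832327} = - \frac{9007312}{832327} + \frac{3399083264 \sqrt{43}}{2496981}$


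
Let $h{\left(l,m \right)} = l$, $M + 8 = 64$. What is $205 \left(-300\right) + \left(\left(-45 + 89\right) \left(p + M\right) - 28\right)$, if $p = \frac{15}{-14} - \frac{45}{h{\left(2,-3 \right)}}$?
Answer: $- \frac{420708}{7} \approx -60101.0$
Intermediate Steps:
$M = 56$ ($M = -8 + 64 = 56$)
$p = - \frac{165}{7}$ ($p = \frac{15}{-14} - \frac{45}{2} = 15 \left(- \frac{1}{14}\right) - \frac{45}{2} = - \frac{15}{14} - \frac{45}{2} = - \frac{165}{7} \approx -23.571$)
$205 \left(-300\right) + \left(\left(-45 + 89\right) \left(p + M\right) - 28\right) = 205 \left(-300\right) - \left(28 - \left(-45 + 89\right) \left(- \frac{165}{7} + 56\right)\right) = -61500 + \left(44 \cdot \frac{227}{7} - 28\right) = -61500 + \left(\frac{9988}{7} - 28\right) = -61500 + \frac{9792}{7} = - \frac{420708}{7}$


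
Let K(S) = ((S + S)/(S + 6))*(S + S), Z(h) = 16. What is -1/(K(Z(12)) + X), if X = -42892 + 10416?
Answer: 11/356724 ≈ 3.0836e-5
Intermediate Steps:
X = -32476
K(S) = 4*S**2/(6 + S) (K(S) = ((2*S)/(6 + S))*(2*S) = (2*S/(6 + S))*(2*S) = 4*S**2/(6 + S))
-1/(K(Z(12)) + X) = -1/(4*16**2/(6 + 16) - 32476) = -1/(4*256/22 - 32476) = -1/(4*256*(1/22) - 32476) = -1/(512/11 - 32476) = -1/(-356724/11) = -1*(-11/356724) = 11/356724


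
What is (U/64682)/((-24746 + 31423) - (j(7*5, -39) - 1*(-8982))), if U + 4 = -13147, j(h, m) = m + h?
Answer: 13151/148833282 ≈ 8.8361e-5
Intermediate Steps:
j(h, m) = h + m
U = -13151 (U = -4 - 13147 = -13151)
(U/64682)/((-24746 + 31423) - (j(7*5, -39) - 1*(-8982))) = (-13151/64682)/((-24746 + 31423) - ((7*5 - 39) - 1*(-8982))) = (-13151*1/64682)/(6677 - ((35 - 39) + 8982)) = -13151/(64682*(6677 - (-4 + 8982))) = -13151/(64682*(6677 - 1*8978)) = -13151/(64682*(6677 - 8978)) = -13151/64682/(-2301) = -13151/64682*(-1/2301) = 13151/148833282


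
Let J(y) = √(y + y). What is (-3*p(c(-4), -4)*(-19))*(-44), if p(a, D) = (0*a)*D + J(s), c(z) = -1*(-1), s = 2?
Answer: -5016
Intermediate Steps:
J(y) = √2*√y (J(y) = √(2*y) = √2*√y)
c(z) = 1
p(a, D) = 2 (p(a, D) = (0*a)*D + √2*√2 = 0*D + 2 = 0 + 2 = 2)
(-3*p(c(-4), -4)*(-19))*(-44) = (-3*2*(-19))*(-44) = -6*(-19)*(-44) = 114*(-44) = -5016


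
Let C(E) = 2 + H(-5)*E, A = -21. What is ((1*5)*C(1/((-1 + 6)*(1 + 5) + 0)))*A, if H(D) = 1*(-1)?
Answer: -413/2 ≈ -206.50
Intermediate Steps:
H(D) = -1
C(E) = 2 - E
((1*5)*C(1/((-1 + 6)*(1 + 5) + 0)))*A = ((1*5)*(2 - 1/((-1 + 6)*(1 + 5) + 0)))*(-21) = (5*(2 - 1/(5*6 + 0)))*(-21) = (5*(2 - 1/(30 + 0)))*(-21) = (5*(2 - 1/30))*(-21) = (5*(59/30))*(-21) = (59/6)*(-21) = -413/2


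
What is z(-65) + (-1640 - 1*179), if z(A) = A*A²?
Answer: -276444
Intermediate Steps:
z(A) = A³
z(-65) + (-1640 - 1*179) = (-65)³ + (-1640 - 1*179) = -274625 + (-1640 - 179) = -274625 - 1819 = -276444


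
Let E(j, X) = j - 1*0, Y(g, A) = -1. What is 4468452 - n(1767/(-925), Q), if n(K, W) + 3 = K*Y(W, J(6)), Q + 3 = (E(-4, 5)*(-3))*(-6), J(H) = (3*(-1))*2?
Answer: 4133319108/925 ≈ 4.4685e+6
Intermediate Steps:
J(H) = -6 (J(H) = -3*2 = -6)
E(j, X) = j (E(j, X) = j + 0 = j)
Q = -75 (Q = -3 - 4*(-3)*(-6) = -3 + 12*(-6) = -3 - 72 = -75)
n(K, W) = -3 - K (n(K, W) = -3 + K*(-1) = -3 - K)
4468452 - n(1767/(-925), Q) = 4468452 - (-3 - 1767/(-925)) = 4468452 - (-3 - 1767*(-1)/925) = 4468452 - (-3 - 1*(-1767/925)) = 4468452 - (-3 + 1767/925) = 4468452 - 1*(-1008/925) = 4468452 + 1008/925 = 4133319108/925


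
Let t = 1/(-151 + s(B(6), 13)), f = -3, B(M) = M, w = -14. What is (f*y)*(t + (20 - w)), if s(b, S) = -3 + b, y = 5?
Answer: -75465/148 ≈ -509.90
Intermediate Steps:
t = -1/148 (t = 1/(-151 + (-3 + 6)) = 1/(-151 + 3) = 1/(-148) = -1/148 ≈ -0.0067568)
(f*y)*(t + (20 - w)) = (-3*5)*(-1/148 + (20 - 1*(-14))) = -15*(-1/148 + (20 + 14)) = -15*(-1/148 + 34) = -15*5031/148 = -75465/148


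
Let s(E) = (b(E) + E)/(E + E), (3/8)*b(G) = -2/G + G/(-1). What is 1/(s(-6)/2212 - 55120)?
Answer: -17064/940567687 ≈ -1.8142e-5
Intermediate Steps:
b(G) = -16/(3*G) - 8*G/3 (b(G) = 8*(-2/G + G/(-1))/3 = 8*(-2/G + G*(-1))/3 = 8*(-2/G - G)/3 = 8*(-G - 2/G)/3 = -16/(3*G) - 8*G/3)
s(E) = (E + 8*(-2 - E²)/(3*E))/(2*E) (s(E) = (8*(-2 - E²)/(3*E) + E)/(E + E) = (E + 8*(-2 - E²)/(3*E))/((2*E)) = (E + 8*(-2 - E²)/(3*E))*(1/(2*E)) = (E + 8*(-2 - E²)/(3*E))/(2*E))
1/(s(-6)/2212 - 55120) = 1/((-⅚ - 8/3/(-6)²)/2212 - 55120) = 1/((-⅚ - 8/3*1/36)*(1/2212) - 55120) = 1/((-⅚ - 2/27)*(1/2212) - 55120) = 1/(-49/54*1/2212 - 55120) = 1/(-7/17064 - 55120) = 1/(-940567687/17064) = -17064/940567687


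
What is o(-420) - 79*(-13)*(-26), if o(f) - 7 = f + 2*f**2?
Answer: 325685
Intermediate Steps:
o(f) = 7 + f + 2*f**2 (o(f) = 7 + (f + 2*f**2) = 7 + f + 2*f**2)
o(-420) - 79*(-13)*(-26) = (7 - 420 + 2*(-420)**2) - 79*(-13)*(-26) = (7 - 420 + 2*176400) - (-1027)*(-26) = (7 - 420 + 352800) - 1*26702 = 352387 - 26702 = 325685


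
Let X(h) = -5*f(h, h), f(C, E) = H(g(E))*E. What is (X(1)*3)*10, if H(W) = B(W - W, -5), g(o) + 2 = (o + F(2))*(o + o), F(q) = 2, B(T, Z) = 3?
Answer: -450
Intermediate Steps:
g(o) = -2 + 2*o*(2 + o) (g(o) = -2 + (o + 2)*(o + o) = -2 + (2 + o)*(2*o) = -2 + 2*o*(2 + o))
H(W) = 3
f(C, E) = 3*E
X(h) = -15*h
(X(1)*3)*10 = (-15*1*3)*10 = -15*3*10 = -45*10 = -450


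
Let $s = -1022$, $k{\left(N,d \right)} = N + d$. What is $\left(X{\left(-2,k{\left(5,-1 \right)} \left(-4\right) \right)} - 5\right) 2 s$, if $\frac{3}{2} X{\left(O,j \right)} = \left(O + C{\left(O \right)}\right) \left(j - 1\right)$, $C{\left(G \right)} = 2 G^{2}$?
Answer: $149212$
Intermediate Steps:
$X{\left(O,j \right)} = \frac{2 \left(-1 + j\right) \left(O + 2 O^{2}\right)}{3}$ ($X{\left(O,j \right)} = \frac{2 \left(O + 2 O^{2}\right) \left(j - 1\right)}{3} = \frac{2 \left(O + 2 O^{2}\right) \left(-1 + j\right)}{3} = \frac{2 \left(-1 + j\right) \left(O + 2 O^{2}\right)}{3}$)
$\left(X{\left(-2,k{\left(5,-1 \right)} \left(-4\right) \right)} - 5\right) 2 s = \left(\frac{2}{3} \left(-2\right) \left(-1 + \left(5 - 1\right) \left(-4\right) - -4 + 2 \left(-2\right) \left(5 - 1\right) \left(-4\right)\right) - 5\right) 2 \left(-1022\right) = \left(\frac{2}{3} \left(-2\right) \left(-1 + 4 \left(-4\right) + 4 + 2 \left(-2\right) 4 \left(-4\right)\right) - 5\right) 2 \left(-1022\right) = \left(\frac{2}{3} \left(-2\right) \left(-1 - 16 + 4 + 2 \left(-2\right) \left(-16\right)\right) - 5\right) 2 \left(-1022\right) = \left(\frac{2}{3} \left(-2\right) \left(-1 - 16 + 4 + 64\right) - 5\right) 2 \left(-1022\right) = \left(\frac{2}{3} \left(-2\right) 51 - 5\right) 2 \left(-1022\right) = \left(-68 - 5\right) 2 \left(-1022\right) = \left(-73\right) 2 \left(-1022\right) = \left(-146\right) \left(-1022\right) = 149212$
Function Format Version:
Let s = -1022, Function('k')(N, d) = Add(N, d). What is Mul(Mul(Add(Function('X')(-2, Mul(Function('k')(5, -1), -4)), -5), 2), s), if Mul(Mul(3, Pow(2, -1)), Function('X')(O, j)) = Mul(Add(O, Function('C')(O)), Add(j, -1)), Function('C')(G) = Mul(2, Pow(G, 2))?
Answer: 149212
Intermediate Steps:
Function('X')(O, j) = Mul(Rational(2, 3), Add(-1, j), Add(O, Mul(2, Pow(O, 2)))) (Function('X')(O, j) = Mul(Rational(2, 3), Mul(Add(O, Mul(2, Pow(O, 2))), Add(j, -1))) = Mul(Rational(2, 3), Mul(Add(O, Mul(2, Pow(O, 2))), Add(-1, j))) = Mul(Rational(2, 3), Mul(Add(-1, j), Add(O, Mul(2, Pow(O, 2))))) = Mul(Rational(2, 3), Add(-1, j), Add(O, Mul(2, Pow(O, 2)))))
Mul(Mul(Add(Function('X')(-2, Mul(Function('k')(5, -1), -4)), -5), 2), s) = Mul(Mul(Add(Mul(Rational(2, 3), -2, Add(-1, Mul(Add(5, -1), -4), Mul(-2, -2), Mul(2, -2, Mul(Add(5, -1), -4)))), -5), 2), -1022) = Mul(Mul(Add(Mul(Rational(2, 3), -2, Add(-1, Mul(4, -4), 4, Mul(2, -2, Mul(4, -4)))), -5), 2), -1022) = Mul(Mul(Add(Mul(Rational(2, 3), -2, Add(-1, -16, 4, Mul(2, -2, -16))), -5), 2), -1022) = Mul(Mul(Add(Mul(Rational(2, 3), -2, Add(-1, -16, 4, 64)), -5), 2), -1022) = Mul(Mul(Add(Mul(Rational(2, 3), -2, 51), -5), 2), -1022) = Mul(Mul(Add(-68, -5), 2), -1022) = Mul(Mul(-73, 2), -1022) = Mul(-146, -1022) = 149212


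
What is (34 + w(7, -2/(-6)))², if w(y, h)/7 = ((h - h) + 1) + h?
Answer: 16900/9 ≈ 1877.8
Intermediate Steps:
w(y, h) = 7 + 7*h (w(y, h) = 7*(((h - h) + 1) + h) = 7*((0 + 1) + h) = 7*(1 + h) = 7 + 7*h)
(34 + w(7, -2/(-6)))² = (34 + (7 + 7*(-2/(-6))))² = (34 + (7 + 7*(-2*(-⅙))))² = (34 + (7 + 7*(⅓)))² = (34 + (7 + 7/3))² = (34 + 28/3)² = (130/3)² = 16900/9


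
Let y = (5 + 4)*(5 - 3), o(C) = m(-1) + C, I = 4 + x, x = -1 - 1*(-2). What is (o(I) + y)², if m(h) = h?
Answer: 484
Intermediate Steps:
x = 1 (x = -1 + 2 = 1)
I = 5 (I = 4 + 1 = 5)
o(C) = -1 + C
y = 18 (y = 9*2 = 18)
(o(I) + y)² = ((-1 + 5) + 18)² = (4 + 18)² = 22² = 484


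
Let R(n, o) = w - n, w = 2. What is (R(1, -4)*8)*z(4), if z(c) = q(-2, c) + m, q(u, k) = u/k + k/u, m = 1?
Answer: -12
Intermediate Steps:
q(u, k) = k/u + u/k
z(c) = 1 - 2/c - c/2 (z(c) = (c/(-2) - 2/c) + 1 = (c*(-½) - 2/c) + 1 = (-c/2 - 2/c) + 1 = (-2/c - c/2) + 1 = 1 - 2/c - c/2)
R(n, o) = 2 - n
(R(1, -4)*8)*z(4) = ((2 - 1*1)*8)*(1 - 2/4 - ½*4) = ((2 - 1)*8)*(1 - 2*¼ - 2) = (1*8)*(1 - ½ - 2) = 8*(-3/2) = -12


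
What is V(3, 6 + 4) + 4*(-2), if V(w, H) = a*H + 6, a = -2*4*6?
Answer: -482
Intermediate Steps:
a = -48 (a = -8*6 = -48)
V(w, H) = 6 - 48*H (V(w, H) = -48*H + 6 = 6 - 48*H)
V(3, 6 + 4) + 4*(-2) = (6 - 48*(6 + 4)) + 4*(-2) = (6 - 48*10) - 8 = (6 - 480) - 8 = -474 - 8 = -482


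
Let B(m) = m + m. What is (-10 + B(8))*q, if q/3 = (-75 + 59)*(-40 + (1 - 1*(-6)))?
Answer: 9504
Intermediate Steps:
B(m) = 2*m
q = 1584 (q = 3*((-75 + 59)*(-40 + (1 - 1*(-6)))) = 3*(-16*(-40 + (1 + 6))) = 3*(-16*(-40 + 7)) = 3*(-16*(-33)) = 3*528 = 1584)
(-10 + B(8))*q = (-10 + 2*8)*1584 = (-10 + 16)*1584 = 6*1584 = 9504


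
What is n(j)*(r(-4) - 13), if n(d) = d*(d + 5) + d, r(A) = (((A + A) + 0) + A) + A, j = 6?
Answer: -2088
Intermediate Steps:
r(A) = 4*A (r(A) = ((2*A + 0) + A) + A = (2*A + A) + A = 3*A + A = 4*A)
n(d) = d + d*(5 + d) (n(d) = d*(5 + d) + d = d + d*(5 + d))
n(j)*(r(-4) - 13) = (6*(6 + 6))*(4*(-4) - 13) = (6*12)*(-16 - 13) = 72*(-29) = -2088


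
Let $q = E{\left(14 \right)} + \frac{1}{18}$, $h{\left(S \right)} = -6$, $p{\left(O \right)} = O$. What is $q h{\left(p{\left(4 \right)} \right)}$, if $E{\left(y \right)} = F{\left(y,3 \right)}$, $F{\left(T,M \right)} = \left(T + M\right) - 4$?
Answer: $- \frac{235}{3} \approx -78.333$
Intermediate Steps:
$F{\left(T,M \right)} = -4 + M + T$ ($F{\left(T,M \right)} = \left(M + T\right) - 4 = -4 + M + T$)
$E{\left(y \right)} = -1 + y$ ($E{\left(y \right)} = -4 + 3 + y = -1 + y$)
$q = \frac{235}{18}$ ($q = \left(-1 + 14\right) + \frac{1}{18} = 13 + \frac{1}{18} = \frac{235}{18} \approx 13.056$)
$q h{\left(p{\left(4 \right)} \right)} = \frac{235}{18} \left(-6\right) = - \frac{235}{3}$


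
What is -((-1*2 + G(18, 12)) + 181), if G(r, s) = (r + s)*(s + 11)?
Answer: -869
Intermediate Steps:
G(r, s) = (11 + s)*(r + s) (G(r, s) = (r + s)*(11 + s) = (11 + s)*(r + s))
-((-1*2 + G(18, 12)) + 181) = -((-1*2 + (12² + 11*18 + 11*12 + 18*12)) + 181) = -((-2 + (144 + 198 + 132 + 216)) + 181) = -((-2 + 690) + 181) = -(688 + 181) = -1*869 = -869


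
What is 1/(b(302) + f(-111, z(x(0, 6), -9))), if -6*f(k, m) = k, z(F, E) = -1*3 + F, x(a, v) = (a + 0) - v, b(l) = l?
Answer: 2/641 ≈ 0.0031201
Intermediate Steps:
x(a, v) = a - v
z(F, E) = -3 + F
f(k, m) = -k/6
1/(b(302) + f(-111, z(x(0, 6), -9))) = 1/(302 - ⅙*(-111)) = 1/(302 + 37/2) = 1/(641/2) = 2/641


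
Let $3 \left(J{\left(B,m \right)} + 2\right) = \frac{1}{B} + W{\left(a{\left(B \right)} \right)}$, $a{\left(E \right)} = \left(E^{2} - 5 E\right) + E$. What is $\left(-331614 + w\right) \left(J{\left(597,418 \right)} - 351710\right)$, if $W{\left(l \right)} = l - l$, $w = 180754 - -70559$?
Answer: $\frac{16860966684497}{597} \approx 2.8243 \cdot 10^{10}$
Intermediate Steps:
$w = 251313$ ($w = 180754 + 70559 = 251313$)
$a{\left(E \right)} = E^{2} - 4 E$
$W{\left(l \right)} = 0$
$J{\left(B,m \right)} = -2 + \frac{1}{3 B}$ ($J{\left(B,m \right)} = -2 + \frac{\frac{1}{B} + 0}{3} = -2 + \frac{1}{3 B}$)
$\left(-331614 + w\right) \left(J{\left(597,418 \right)} - 351710\right) = \left(-331614 + 251313\right) \left(\left(-2 + \frac{1}{3 \cdot 597}\right) - 351710\right) = - 80301 \left(\left(-2 + \frac{1}{3} \cdot \frac{1}{597}\right) - 351710\right) = - 80301 \left(\left(-2 + \frac{1}{1791}\right) - 351710\right) = - 80301 \left(- \frac{3581}{1791} - 351710\right) = \left(-80301\right) \left(- \frac{629916191}{1791}\right) = \frac{16860966684497}{597}$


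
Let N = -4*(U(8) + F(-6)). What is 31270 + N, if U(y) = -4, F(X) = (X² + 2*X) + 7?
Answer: 31162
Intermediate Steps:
F(X) = 7 + X² + 2*X
N = -108 (N = -4*(-4 + (7 + (-6)² + 2*(-6))) = -4*(-4 + (7 + 36 - 12)) = -4*(-4 + 31) = -4*27 = -108)
31270 + N = 31270 - 108 = 31162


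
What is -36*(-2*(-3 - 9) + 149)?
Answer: -6228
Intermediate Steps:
-36*(-2*(-3 - 9) + 149) = -36*(-2*(-12) + 149) = -36*(24 + 149) = -36*173 = -6228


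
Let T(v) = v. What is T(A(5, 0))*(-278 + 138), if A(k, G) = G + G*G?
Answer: 0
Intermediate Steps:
A(k, G) = G + G²
T(A(5, 0))*(-278 + 138) = (0*(1 + 0))*(-278 + 138) = (0*1)*(-140) = 0*(-140) = 0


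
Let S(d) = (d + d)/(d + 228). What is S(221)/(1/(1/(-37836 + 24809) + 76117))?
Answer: 438276661836/5849123 ≈ 74930.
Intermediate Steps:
S(d) = 2*d/(228 + d) (S(d) = (2*d)/(228 + d) = 2*d/(228 + d))
S(221)/(1/(1/(-37836 + 24809) + 76117)) = (2*221/(228 + 221))/(1/(1/(-37836 + 24809) + 76117)) = (2*221/449)/(1/(1/(-13027) + 76117)) = (2*221*(1/449))/(1/(-1/13027 + 76117)) = 442/(449*(1/(991576158/13027))) = 442/(449*(13027/991576158)) = (442/449)*(991576158/13027) = 438276661836/5849123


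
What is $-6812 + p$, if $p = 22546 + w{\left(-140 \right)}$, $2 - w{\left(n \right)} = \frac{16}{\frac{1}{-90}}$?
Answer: $17176$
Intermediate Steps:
$w{\left(n \right)} = 1442$ ($w{\left(n \right)} = 2 - \frac{16}{\frac{1}{-90}} = 2 - \frac{16}{- \frac{1}{90}} = 2 - 16 \left(-90\right) = 2 - -1440 = 2 + 1440 = 1442$)
$p = 23988$ ($p = 22546 + 1442 = 23988$)
$-6812 + p = -6812 + 23988 = 17176$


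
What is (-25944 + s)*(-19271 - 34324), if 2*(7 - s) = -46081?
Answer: 310475835/2 ≈ 1.5524e+8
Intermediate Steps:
s = 46095/2 (s = 7 - ½*(-46081) = 7 + 46081/2 = 46095/2 ≈ 23048.)
(-25944 + s)*(-19271 - 34324) = (-25944 + 46095/2)*(-19271 - 34324) = -5793/2*(-53595) = 310475835/2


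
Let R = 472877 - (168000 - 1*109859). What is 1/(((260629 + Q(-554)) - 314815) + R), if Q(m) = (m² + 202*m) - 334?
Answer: 1/555224 ≈ 1.8011e-6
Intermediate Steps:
Q(m) = -334 + m² + 202*m
R = 414736 (R = 472877 - (168000 - 109859) = 472877 - 1*58141 = 472877 - 58141 = 414736)
1/(((260629 + Q(-554)) - 314815) + R) = 1/(((260629 + (-334 + (-554)² + 202*(-554))) - 314815) + 414736) = 1/(((260629 + (-334 + 306916 - 111908)) - 314815) + 414736) = 1/(((260629 + 194674) - 314815) + 414736) = 1/((455303 - 314815) + 414736) = 1/(140488 + 414736) = 1/555224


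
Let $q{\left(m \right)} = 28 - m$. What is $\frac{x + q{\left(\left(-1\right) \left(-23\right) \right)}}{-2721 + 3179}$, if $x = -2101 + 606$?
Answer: $- \frac{745}{229} \approx -3.2533$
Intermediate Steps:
$x = -1495$
$\frac{x + q{\left(\left(-1\right) \left(-23\right) \right)}}{-2721 + 3179} = \frac{-1495 + \left(28 - \left(-1\right) \left(-23\right)\right)}{-2721 + 3179} = \frac{-1495 + \left(28 - 23\right)}{458} = \left(-1495 + \left(28 - 23\right)\right) \frac{1}{458} = \left(-1495 + 5\right) \frac{1}{458} = \left(-1490\right) \frac{1}{458} = - \frac{745}{229}$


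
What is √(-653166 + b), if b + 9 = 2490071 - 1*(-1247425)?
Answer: √3084321 ≈ 1756.2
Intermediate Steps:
b = 3737487 (b = -9 + (2490071 - 1*(-1247425)) = -9 + (2490071 + 1247425) = -9 + 3737496 = 3737487)
√(-653166 + b) = √(-653166 + 3737487) = √3084321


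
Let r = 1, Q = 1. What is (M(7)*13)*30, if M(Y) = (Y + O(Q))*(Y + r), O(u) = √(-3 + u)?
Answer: 21840 + 3120*I*√2 ≈ 21840.0 + 4412.3*I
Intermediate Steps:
M(Y) = (1 + Y)*(Y + I*√2) (M(Y) = (Y + √(-3 + 1))*(Y + 1) = (Y + √(-2))*(1 + Y) = (Y + I*√2)*(1 + Y) = (1 + Y)*(Y + I*√2))
(M(7)*13)*30 = ((7 + 7² + I*√2 + I*7*√2)*13)*30 = ((7 + 49 + I*√2 + 7*I*√2)*13)*30 = ((56 + 8*I*√2)*13)*30 = (728 + 104*I*√2)*30 = 21840 + 3120*I*√2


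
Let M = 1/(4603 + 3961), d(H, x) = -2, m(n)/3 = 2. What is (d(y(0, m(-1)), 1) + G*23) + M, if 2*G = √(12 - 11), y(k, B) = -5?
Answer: 81359/8564 ≈ 9.5001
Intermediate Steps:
m(n) = 6 (m(n) = 3*2 = 6)
G = ½ (G = √(12 - 11)/2 = √1/2 = (½)*1 = ½ ≈ 0.50000)
M = 1/8564 ≈ 0.00011677
(d(y(0, m(-1)), 1) + G*23) + M = (-2 + (½)*23) + 1/8564 = (-2 + 23/2) + 1/8564 = 19/2 + 1/8564 = 81359/8564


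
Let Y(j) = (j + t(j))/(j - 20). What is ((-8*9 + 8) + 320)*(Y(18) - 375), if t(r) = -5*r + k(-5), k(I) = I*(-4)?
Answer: -89344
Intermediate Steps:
k(I) = -4*I
t(r) = 20 - 5*r (t(r) = -5*r - 4*(-5) = -5*r + 20 = 20 - 5*r)
Y(j) = (20 - 4*j)/(-20 + j) (Y(j) = (j + (20 - 5*j))/(j - 20) = (20 - 4*j)/(-20 + j))
((-8*9 + 8) + 320)*(Y(18) - 375) = ((-8*9 + 8) + 320)*(4*(5 - 1*18)/(-20 + 18) - 375) = ((-72 + 8) + 320)*(4*(5 - 18)/(-2) - 375) = (-64 + 320)*(4*(-½)*(-13) - 375) = 256*(26 - 375) = 256*(-349) = -89344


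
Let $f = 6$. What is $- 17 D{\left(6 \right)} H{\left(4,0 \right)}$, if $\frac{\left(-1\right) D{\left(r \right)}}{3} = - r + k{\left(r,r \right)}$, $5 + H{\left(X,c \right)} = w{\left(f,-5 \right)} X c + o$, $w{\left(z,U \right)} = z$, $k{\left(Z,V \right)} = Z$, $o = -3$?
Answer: $0$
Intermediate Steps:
$H{\left(X,c \right)} = -8 + 6 X c$ ($H{\left(X,c \right)} = -5 + \left(6 X c - 3\right) = -5 + \left(-3 + 6 X c\right) = -8 + 6 X c$)
$D{\left(r \right)} = 0$ ($D{\left(r \right)} = - 3 \left(- r + r\right) = \left(-3\right) 0 = 0$)
$- 17 D{\left(6 \right)} H{\left(4,0 \right)} = \left(-17\right) 0 \left(-8 + 6 \cdot 4 \cdot 0\right) = 0 \left(-8 + 0\right) = 0 \left(-8\right) = 0$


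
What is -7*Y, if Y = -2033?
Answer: 14231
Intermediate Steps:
-7*Y = -7*(-2033) = 14231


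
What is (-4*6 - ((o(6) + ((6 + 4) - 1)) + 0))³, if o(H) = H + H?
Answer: -91125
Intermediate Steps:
o(H) = 2*H
(-4*6 - ((o(6) + ((6 + 4) - 1)) + 0))³ = (-4*6 - ((2*6 + ((6 + 4) - 1)) + 0))³ = (-24 - ((12 + (10 - 1)) + 0))³ = (-24 - ((12 + 9) + 0))³ = (-24 - (21 + 0))³ = (-24 - 1*21)³ = (-24 - 21)³ = (-45)³ = -91125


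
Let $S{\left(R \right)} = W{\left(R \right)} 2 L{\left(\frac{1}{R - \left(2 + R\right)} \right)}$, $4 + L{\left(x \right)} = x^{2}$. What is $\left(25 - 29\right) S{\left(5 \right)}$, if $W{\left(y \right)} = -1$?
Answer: $-30$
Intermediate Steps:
$L{\left(x \right)} = -4 + x^{2}$
$S{\left(R \right)} = \frac{15}{2}$ ($S{\left(R \right)} = \left(-1\right) 2 \left(-4 + \left(\frac{1}{R - \left(2 + R\right)}\right)^{2}\right) = - 2 \left(-4 + \left(\frac{1}{-2}\right)^{2}\right) = - 2 \left(-4 + \left(- \frac{1}{2}\right)^{2}\right) = - 2 \left(-4 + \frac{1}{4}\right) = \left(-2\right) \left(- \frac{15}{4}\right) = \frac{15}{2}$)
$\left(25 - 29\right) S{\left(5 \right)} = \left(25 - 29\right) \frac{15}{2} = \left(-4\right) \frac{15}{2} = -30$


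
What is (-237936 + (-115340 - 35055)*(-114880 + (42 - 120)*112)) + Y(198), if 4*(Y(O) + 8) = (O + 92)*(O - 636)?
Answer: 18590958621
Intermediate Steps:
Y(O) = -8 + (-636 + O)*(92 + O)/4 (Y(O) = -8 + ((O + 92)*(O - 636))/4 = -8 + ((92 + O)*(-636 + O))/4 = -8 + ((-636 + O)*(92 + O))/4 = -8 + (-636 + O)*(92 + O)/4)
(-237936 + (-115340 - 35055)*(-114880 + (42 - 120)*112)) + Y(198) = (-237936 + (-115340 - 35055)*(-114880 + (42 - 120)*112)) + (-14636 - 136*198 + (¼)*198²) = (-237936 - 150395*(-114880 - 78*112)) + (-14636 - 26928 + (¼)*39204) = (-237936 - 150395*(-114880 - 8736)) + (-14636 - 26928 + 9801) = (-237936 - 150395*(-123616)) - 31763 = (-237936 + 18591228320) - 31763 = 18590990384 - 31763 = 18590958621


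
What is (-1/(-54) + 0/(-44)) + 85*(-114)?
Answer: -523259/54 ≈ -9690.0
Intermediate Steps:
(-1/(-54) + 0/(-44)) + 85*(-114) = (-1*(-1/54) + 0*(-1/44)) - 9690 = (1/54 + 0) - 9690 = 1/54 - 9690 = -523259/54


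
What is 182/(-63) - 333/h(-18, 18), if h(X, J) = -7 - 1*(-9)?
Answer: -3049/18 ≈ -169.39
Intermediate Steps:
h(X, J) = 2 (h(X, J) = -7 + 9 = 2)
182/(-63) - 333/h(-18, 18) = 182/(-63) - 333/2 = 182*(-1/63) - 333*½ = -26/9 - 333/2 = -3049/18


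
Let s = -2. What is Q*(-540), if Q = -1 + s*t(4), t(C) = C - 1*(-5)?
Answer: 10260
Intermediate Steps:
t(C) = 5 + C (t(C) = C + 5 = 5 + C)
Q = -19 (Q = -1 - 2*(5 + 4) = -1 - 2*9 = -1 - 18 = -19)
Q*(-540) = -19*(-540) = 10260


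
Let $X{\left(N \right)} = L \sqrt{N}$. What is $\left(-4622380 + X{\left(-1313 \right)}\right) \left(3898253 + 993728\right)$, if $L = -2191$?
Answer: $-22612595134780 - 10718330371 i \sqrt{1313} \approx -2.2613 \cdot 10^{13} - 3.8838 \cdot 10^{11} i$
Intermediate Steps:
$X{\left(N \right)} = - 2191 \sqrt{N}$
$\left(-4622380 + X{\left(-1313 \right)}\right) \left(3898253 + 993728\right) = \left(-4622380 - 2191 \sqrt{-1313}\right) \left(3898253 + 993728\right) = \left(-4622380 - 2191 i \sqrt{1313}\right) 4891981 = -22612595134780 - 10718330371 i \sqrt{1313}$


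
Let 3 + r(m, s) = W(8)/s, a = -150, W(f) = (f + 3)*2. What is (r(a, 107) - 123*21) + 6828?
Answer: 453916/107 ≈ 4242.2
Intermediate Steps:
W(f) = 6 + 2*f (W(f) = (3 + f)*2 = 6 + 2*f)
r(m, s) = -3 + 22/s (r(m, s) = -3 + (6 + 2*8)/s = -3 + (6 + 16)/s = -3 + 22/s)
(r(a, 107) - 123*21) + 6828 = ((-3 + 22/107) - 123*21) + 6828 = ((-3 + 22*(1/107)) - 2583) + 6828 = ((-3 + 22/107) - 2583) + 6828 = (-299/107 - 2583) + 6828 = -276680/107 + 6828 = 453916/107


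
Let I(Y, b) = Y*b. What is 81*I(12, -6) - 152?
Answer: -5984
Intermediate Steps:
81*I(12, -6) - 152 = 81*(12*(-6)) - 152 = 81*(-72) - 152 = -5832 - 152 = -5984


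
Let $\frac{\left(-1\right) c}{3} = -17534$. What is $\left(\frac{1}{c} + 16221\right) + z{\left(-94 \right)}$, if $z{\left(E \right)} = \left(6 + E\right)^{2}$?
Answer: $\frac{1260606931}{52602} \approx 23965.0$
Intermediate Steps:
$c = 52602$ ($c = \left(-3\right) \left(-17534\right) = 52602$)
$\left(\frac{1}{c} + 16221\right) + z{\left(-94 \right)} = \left(\frac{1}{52602} + 16221\right) + \left(6 - 94\right)^{2} = \left(\frac{1}{52602} + 16221\right) + \left(-88\right)^{2} = \frac{853257043}{52602} + 7744 = \frac{1260606931}{52602}$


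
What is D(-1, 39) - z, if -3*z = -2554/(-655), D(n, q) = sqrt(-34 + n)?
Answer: 2554/1965 + I*sqrt(35) ≈ 1.2997 + 5.9161*I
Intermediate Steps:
z = -2554/1965 (z = -(-2554)/(3*(-655)) = -(-2554)*(-1)/(3*655) = -1/3*2554/655 = -2554/1965 ≈ -1.2997)
D(-1, 39) - z = sqrt(-34 - 1) - 1*(-2554/1965) = sqrt(-35) + 2554/1965 = I*sqrt(35) + 2554/1965 = 2554/1965 + I*sqrt(35)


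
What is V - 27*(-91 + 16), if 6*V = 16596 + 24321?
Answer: 17689/2 ≈ 8844.5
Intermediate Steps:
V = 13639/2 (V = (16596 + 24321)/6 = (⅙)*40917 = 13639/2 ≈ 6819.5)
V - 27*(-91 + 16) = 13639/2 - 27*(-91 + 16) = 13639/2 - 27*(-75) = 13639/2 + 2025 = 17689/2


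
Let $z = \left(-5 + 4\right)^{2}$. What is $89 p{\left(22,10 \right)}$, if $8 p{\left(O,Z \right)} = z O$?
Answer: $\frac{979}{4} \approx 244.75$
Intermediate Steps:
$z = 1$ ($z = \left(-1\right)^{2} = 1$)
$p{\left(O,Z \right)} = \frac{O}{8}$ ($p{\left(O,Z \right)} = \frac{1 O}{8} = \frac{O}{8}$)
$89 p{\left(22,10 \right)} = 89 \cdot \frac{1}{8} \cdot 22 = 89 \cdot \frac{11}{4} = \frac{979}{4}$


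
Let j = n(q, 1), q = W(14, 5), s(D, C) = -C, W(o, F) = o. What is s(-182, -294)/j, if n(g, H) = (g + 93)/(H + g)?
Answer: 4410/107 ≈ 41.215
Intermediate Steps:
q = 14
n(g, H) = (93 + g)/(H + g)
j = 107/15 (j = (93 + 14)/(1 + 14) = 107/15 ≈ 7.1333)
s(-182, -294)/j = (-1*(-294))/(107/15) = 294*(15/107) = 4410/107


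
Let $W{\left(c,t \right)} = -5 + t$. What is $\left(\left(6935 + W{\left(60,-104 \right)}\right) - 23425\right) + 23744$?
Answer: $7145$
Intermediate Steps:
$\left(\left(6935 + W{\left(60,-104 \right)}\right) - 23425\right) + 23744 = \left(\left(6935 - 109\right) - 23425\right) + 23744 = \left(6826 - 23425\right) + 23744 = -16599 + 23744 = 7145$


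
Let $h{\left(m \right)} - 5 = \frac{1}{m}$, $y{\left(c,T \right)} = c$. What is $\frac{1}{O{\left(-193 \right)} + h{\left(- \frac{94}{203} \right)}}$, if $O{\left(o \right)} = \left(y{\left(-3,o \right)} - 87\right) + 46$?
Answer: $- \frac{94}{3869} \approx -0.024296$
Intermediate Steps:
$O{\left(o \right)} = -44$ ($O{\left(o \right)} = \left(-3 - 87\right) + 46 = -90 + 46 = -44$)
$h{\left(m \right)} = 5 + \frac{1}{m}$
$\frac{1}{O{\left(-193 \right)} + h{\left(- \frac{94}{203} \right)}} = \frac{1}{-44 + \left(5 + \frac{1}{\left(-94\right) \frac{1}{203}}\right)} = \frac{1}{-44 + \left(5 + \frac{1}{- \frac{94}{203}}\right)} = \frac{1}{-44 + \left(5 - \frac{203}{94}\right)} = \frac{1}{-44 + \frac{267}{94}} = \frac{1}{- \frac{3869}{94}} = - \frac{94}{3869}$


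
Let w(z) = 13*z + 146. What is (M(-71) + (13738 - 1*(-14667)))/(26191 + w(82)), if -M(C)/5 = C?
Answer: 28760/27403 ≈ 1.0495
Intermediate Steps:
M(C) = -5*C
w(z) = 146 + 13*z
(M(-71) + (13738 - 1*(-14667)))/(26191 + w(82)) = (-5*(-71) + (13738 - 1*(-14667)))/(26191 + (146 + 13*82)) = (355 + (13738 + 14667))/(26191 + (146 + 1066)) = (355 + 28405)/(26191 + 1212) = 28760/27403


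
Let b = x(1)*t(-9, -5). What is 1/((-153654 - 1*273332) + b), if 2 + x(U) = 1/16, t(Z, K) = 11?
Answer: -16/6832117 ≈ -2.3419e-6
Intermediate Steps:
x(U) = -31/16 (x(U) = -2 + 1/16 = -31/16)
b = -341/16 (b = -31/16*11 = -341/16 ≈ -21.313)
1/((-153654 - 1*273332) + b) = 1/((-153654 - 1*273332) - 341/16) = 1/((-153654 - 273332) - 341/16) = 1/(-426986 - 341/16) = 1/(-6832117/16) = -16/6832117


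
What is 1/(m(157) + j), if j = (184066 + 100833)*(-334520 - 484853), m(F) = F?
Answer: -1/233438548170 ≈ -4.2838e-12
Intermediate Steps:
j = -233438548327 (j = 284899*(-819373) = -233438548327)
1/(m(157) + j) = 1/(157 - 233438548327) = 1/(-233438548170) = -1/233438548170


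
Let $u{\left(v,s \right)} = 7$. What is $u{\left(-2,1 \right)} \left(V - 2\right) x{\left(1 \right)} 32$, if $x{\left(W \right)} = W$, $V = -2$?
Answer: $-896$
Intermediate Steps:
$u{\left(-2,1 \right)} \left(V - 2\right) x{\left(1 \right)} 32 = 7 \left(-2 - 2\right) 1 \cdot 32 = 7 \left(\left(-4\right) 1\right) 32 = 7 \left(-4\right) 32 = \left(-28\right) 32 = -896$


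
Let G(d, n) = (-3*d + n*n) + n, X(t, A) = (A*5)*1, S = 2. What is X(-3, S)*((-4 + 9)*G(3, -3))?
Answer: -150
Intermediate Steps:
X(t, A) = 5*A (X(t, A) = (5*A)*1 = 5*A)
G(d, n) = n + n² - 3*d (G(d, n) = (-3*d + n²) + n = (n² - 3*d) + n = n + n² - 3*d)
X(-3, S)*((-4 + 9)*G(3, -3)) = (5*2)*((-4 + 9)*(-3 + (-3)² - 3*3)) = 10*(5*(-3 + 9 - 9)) = 10*(5*(-3)) = 10*(-15) = -150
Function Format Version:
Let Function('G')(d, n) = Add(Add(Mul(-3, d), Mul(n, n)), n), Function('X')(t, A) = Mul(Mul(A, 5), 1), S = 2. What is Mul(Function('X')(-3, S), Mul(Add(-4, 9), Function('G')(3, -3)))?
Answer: -150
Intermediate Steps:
Function('X')(t, A) = Mul(5, A) (Function('X')(t, A) = Mul(Mul(5, A), 1) = Mul(5, A))
Function('G')(d, n) = Add(n, Pow(n, 2), Mul(-3, d)) (Function('G')(d, n) = Add(Add(Mul(-3, d), Pow(n, 2)), n) = Add(Add(Pow(n, 2), Mul(-3, d)), n) = Add(n, Pow(n, 2), Mul(-3, d)))
Mul(Function('X')(-3, S), Mul(Add(-4, 9), Function('G')(3, -3))) = Mul(Mul(5, 2), Mul(Add(-4, 9), Add(-3, Pow(-3, 2), Mul(-3, 3)))) = Mul(10, Mul(5, Add(-3, 9, -9))) = Mul(10, Mul(5, -3)) = Mul(10, -15) = -150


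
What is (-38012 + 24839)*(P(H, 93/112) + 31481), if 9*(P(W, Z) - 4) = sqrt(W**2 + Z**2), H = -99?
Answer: -414751905 - 4391*sqrt(13661377)/112 ≈ -4.1490e+8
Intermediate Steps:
P(W, Z) = 4 + sqrt(W**2 + Z**2)/9
(-38012 + 24839)*(P(H, 93/112) + 31481) = (-38012 + 24839)*((4 + sqrt((-99)**2 + (93/112)**2)/9) + 31481) = -13173*((4 + sqrt(9801 + (93*(1/112))**2)/9) + 31481) = -13173*((4 + sqrt(9801 + (93/112)**2)/9) + 31481) = -13173*((4 + sqrt(9801 + 8649/12544)/9) + 31481) = -13173*((4 + sqrt(122952393/12544)/9) + 31481) = -13173*((4 + (3*sqrt(13661377)/112)/9) + 31481) = -13173*((4 + sqrt(13661377)/336) + 31481) = -13173*(31485 + sqrt(13661377)/336) = -414751905 - 4391*sqrt(13661377)/112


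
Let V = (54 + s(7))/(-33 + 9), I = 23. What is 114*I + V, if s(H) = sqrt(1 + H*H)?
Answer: 10479/4 - 5*sqrt(2)/24 ≈ 2619.5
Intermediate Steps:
s(H) = sqrt(1 + H**2)
V = -9/4 - 5*sqrt(2)/24 (V = (54 + sqrt(1 + 7**2))/(-33 + 9) = (54 + sqrt(1 + 49))/(-24) = (54 + sqrt(50))*(-1/24) = (54 + 5*sqrt(2))*(-1/24) = -9/4 - 5*sqrt(2)/24 ≈ -2.5446)
114*I + V = 114*23 + (-9/4 - 5*sqrt(2)/24) = 2622 + (-9/4 - 5*sqrt(2)/24) = 10479/4 - 5*sqrt(2)/24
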